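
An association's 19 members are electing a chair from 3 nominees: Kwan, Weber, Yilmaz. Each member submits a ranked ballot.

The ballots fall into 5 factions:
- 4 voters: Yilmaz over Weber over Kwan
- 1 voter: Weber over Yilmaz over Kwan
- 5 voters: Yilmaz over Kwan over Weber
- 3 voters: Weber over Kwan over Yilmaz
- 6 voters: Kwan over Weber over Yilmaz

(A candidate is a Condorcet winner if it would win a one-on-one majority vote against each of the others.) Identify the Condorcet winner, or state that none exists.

none

Head-to-head results (19 voters):
Kwan vs Weber: 5+6 = 11 for Kwan, 8 for Weber — Kwan by 11–8.
Kwan vs Yilmaz: Kwan is ranked higher on 3+6 = 9 ballots, Yilmaz on 10. Yilmaz wins 10–9.
Weber vs Yilmaz: Weber wins 10–9.
Every candidate loses at least once (Kwan loses to Yilmaz; Weber loses to Kwan; Yilmaz loses to Weber). The majority relation contains the cycle Kwan → Weber → Yilmaz → Kwan, so there is no Condorcet winner.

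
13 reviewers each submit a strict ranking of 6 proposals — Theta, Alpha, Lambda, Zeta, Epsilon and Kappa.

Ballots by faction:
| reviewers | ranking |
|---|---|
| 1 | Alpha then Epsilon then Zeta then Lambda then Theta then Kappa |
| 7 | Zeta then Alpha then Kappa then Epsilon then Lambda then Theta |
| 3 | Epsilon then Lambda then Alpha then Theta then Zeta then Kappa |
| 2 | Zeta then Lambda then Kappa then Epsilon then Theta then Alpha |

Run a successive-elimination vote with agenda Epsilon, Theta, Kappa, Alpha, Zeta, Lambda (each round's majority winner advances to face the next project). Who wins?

Round 1: Epsilon vs Theta — 13–0, Epsilon advances.
Round 2: Epsilon vs Kappa — 4–9, Kappa advances.
Round 3: Kappa vs Alpha — 2–11, Alpha advances.
Round 4: Alpha vs Zeta — 4–9, Zeta advances.
Round 5: Zeta vs Lambda — 10–3, Zeta advances.
The agenda winner is Zeta.

Zeta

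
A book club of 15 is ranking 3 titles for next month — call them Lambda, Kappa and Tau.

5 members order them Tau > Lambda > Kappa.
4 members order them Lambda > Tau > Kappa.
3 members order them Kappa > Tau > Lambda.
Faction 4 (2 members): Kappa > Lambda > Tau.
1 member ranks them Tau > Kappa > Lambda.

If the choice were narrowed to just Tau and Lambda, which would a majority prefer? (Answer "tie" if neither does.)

Ballots ranking Tau above Lambda: 5 + 3 + 1 = 9.
Ballots ranking Lambda above Tau: 15 − 9 = 6.
Tau wins the head-to-head 9–6.

Tau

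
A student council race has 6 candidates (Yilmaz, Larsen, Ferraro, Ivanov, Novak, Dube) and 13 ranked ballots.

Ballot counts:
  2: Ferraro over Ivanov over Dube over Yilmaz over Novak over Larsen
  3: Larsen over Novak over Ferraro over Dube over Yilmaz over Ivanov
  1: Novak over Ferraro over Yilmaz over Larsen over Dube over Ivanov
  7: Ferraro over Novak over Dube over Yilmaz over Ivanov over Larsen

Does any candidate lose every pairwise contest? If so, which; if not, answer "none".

Head-to-head results (13 voters):
Yilmaz vs Larsen: Yilmaz preferred on 2+1+7 = 10 ballots; Yilmaz wins 10–3.
Yilmaz vs Ferraro: 0 for Yilmaz, 13 for Ferraro — Ferraro by 13–0.
Yilmaz–Ivanov: Yilmaz 11–2.
Yilmaz vs Novak: Novak, 11–2.
Yilmaz vs Dube: Dube, 12–1.
Larsen vs Ferraro: Ferraro wins 10–3.
Larsen–Ivanov: Ivanov 9–4.
Larsen vs Novak: Novak wins 10–3.
Larsen vs Dube: 3+1 = 4 for Larsen, 9 for Dube — Dube by 9–4.
Ferraro vs Ivanov: Ferraro is ranked higher on 2+3+1+7 = 13 ballots, Ivanov on 0. Ferraro wins 13–0.
Ferraro vs Novak: Ferraro wins 9–4.
Ferraro vs Dube: 13 to 0, Ferraro.
Ivanov–Novak: Novak 11–2.
Ivanov vs Dube: Dube, 11–2.
Novak vs Dube: Novak, 11–2.
Larsen is beaten in every head-to-head and is the Condorcet loser.

Larsen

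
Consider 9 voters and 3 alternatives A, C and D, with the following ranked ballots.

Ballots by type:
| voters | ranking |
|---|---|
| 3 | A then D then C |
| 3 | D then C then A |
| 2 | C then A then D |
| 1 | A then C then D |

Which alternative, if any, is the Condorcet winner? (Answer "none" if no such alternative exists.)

Check each pair by majority over 9 ballots:
A–C: C 5–4.
A vs D: A preferred on 3+2+1 = 6 ballots; A wins 6–3.
C vs D: C preferred on 2+1 = 3 ballots; D wins 6–3.
No alternative is unbeaten: A loses to C; C loses to D; D loses to A. In particular A > D > C > A is a majority cycle — no Condorcet winner exists.

none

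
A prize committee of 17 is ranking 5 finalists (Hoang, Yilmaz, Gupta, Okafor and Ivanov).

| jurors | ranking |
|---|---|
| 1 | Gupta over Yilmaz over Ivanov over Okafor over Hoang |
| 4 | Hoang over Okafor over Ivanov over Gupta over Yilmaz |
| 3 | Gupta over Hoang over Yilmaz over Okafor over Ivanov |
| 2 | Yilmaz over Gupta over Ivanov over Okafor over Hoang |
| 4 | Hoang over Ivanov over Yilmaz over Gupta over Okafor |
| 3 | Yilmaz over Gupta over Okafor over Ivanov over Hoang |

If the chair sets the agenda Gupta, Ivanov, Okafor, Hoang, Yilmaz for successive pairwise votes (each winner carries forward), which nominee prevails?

Yilmaz

Round 1: Gupta vs Ivanov — 9–8, Gupta advances.
Round 2: Gupta vs Okafor — 13–4, Gupta advances.
Round 3: Gupta vs Hoang — 9–8, Gupta advances.
Round 4: Gupta vs Yilmaz — 8–9, Yilmaz advances.
The agenda winner is Yilmaz.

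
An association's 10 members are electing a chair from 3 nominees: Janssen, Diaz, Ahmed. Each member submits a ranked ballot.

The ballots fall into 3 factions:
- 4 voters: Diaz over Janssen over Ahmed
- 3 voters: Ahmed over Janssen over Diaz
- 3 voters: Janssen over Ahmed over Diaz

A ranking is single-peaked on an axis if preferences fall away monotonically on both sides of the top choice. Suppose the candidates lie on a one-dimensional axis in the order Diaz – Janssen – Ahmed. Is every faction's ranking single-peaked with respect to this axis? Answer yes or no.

yes

Axis positions: Diaz=1, Janssen=2, Ahmed=3.
Faction 1 (peak Diaz at position 1): ranking walks positions 1-2-3, expanding outward from the peak — single-peaked.
Faction 2 (peak Ahmed at position 3): ranking walks positions 3-2-1, expanding outward from the peak — single-peaked.
Faction 3 (peak Janssen at position 2): ranking walks positions 2-3-1, expanding outward from the peak — single-peaked.
Every ranking is single-peaked on this axis.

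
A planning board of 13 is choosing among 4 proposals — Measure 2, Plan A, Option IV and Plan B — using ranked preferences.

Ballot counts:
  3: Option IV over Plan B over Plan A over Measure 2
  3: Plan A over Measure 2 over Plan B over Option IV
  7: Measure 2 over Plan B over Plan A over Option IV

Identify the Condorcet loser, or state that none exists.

Option IV

Pairwise majorities:
Measure 2 vs Plan A: Measure 2 preferred on 7 ballots; Measure 2 wins 7–6.
Measure 2 vs Option IV: 3+7 = 10 for Measure 2, 3 for Option IV — Measure 2 by 10–3.
Measure 2 vs Plan B: Measure 2, 10–3.
Plan A vs Option IV: Plan A is ranked higher on 3+7 = 10 ballots, Option IV on 3. Plan A wins 10–3.
Plan A vs Plan B: Plan A preferred on 3 ballots; Plan B wins 10–3.
Option IV vs Plan B: Plan B wins 10–3.
Option IV is beaten in every head-to-head and is the Condorcet loser.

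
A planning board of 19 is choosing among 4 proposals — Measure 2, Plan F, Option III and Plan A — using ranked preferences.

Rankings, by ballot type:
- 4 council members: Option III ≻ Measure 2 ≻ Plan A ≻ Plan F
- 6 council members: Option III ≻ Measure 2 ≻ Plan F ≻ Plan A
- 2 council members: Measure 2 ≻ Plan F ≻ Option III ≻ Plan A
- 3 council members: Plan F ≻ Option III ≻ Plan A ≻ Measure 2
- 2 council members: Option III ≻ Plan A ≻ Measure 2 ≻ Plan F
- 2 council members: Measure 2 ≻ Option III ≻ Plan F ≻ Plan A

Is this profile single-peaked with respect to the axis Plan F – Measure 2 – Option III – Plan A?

Axis positions: Plan F=1, Measure 2=2, Option III=3, Plan A=4.
Ballot type 1 (peak Option III at position 3): ranking walks positions 3-2-4-1, expanding outward from the peak — single-peaked.
Ballot type 2 (peak Option III at position 3): ranking walks positions 3-2-1-4, expanding outward from the peak — single-peaked.
Ballot type 3 (peak Measure 2 at position 2): ranking walks positions 2-1-3-4, expanding outward from the peak — single-peaked.
Ballot type 4: ranking walks positions 1-3-4-2; Option III is ranked above Measure 2 even though Measure 2 lies between Option III and the peak Plan F on the axis — preferences dip and rise again. Not single-peaked.
Ballot type 5 (peak Option III at position 3): ranking walks positions 3-4-2-1, expanding outward from the peak — single-peaked.
Ballot type 6 (peak Measure 2 at position 2): ranking walks positions 2-3-1-4, expanding outward from the peak — single-peaked.
Ballot type 4 violates single-peakedness, so the profile is not single-peaked on this axis.

no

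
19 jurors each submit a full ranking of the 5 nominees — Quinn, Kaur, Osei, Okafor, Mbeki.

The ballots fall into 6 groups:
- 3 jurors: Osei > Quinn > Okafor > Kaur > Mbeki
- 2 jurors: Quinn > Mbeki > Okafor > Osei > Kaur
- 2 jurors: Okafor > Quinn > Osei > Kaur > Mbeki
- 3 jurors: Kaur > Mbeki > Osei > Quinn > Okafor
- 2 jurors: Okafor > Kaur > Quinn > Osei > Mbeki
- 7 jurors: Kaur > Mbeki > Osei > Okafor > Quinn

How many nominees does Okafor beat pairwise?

Okafor against each rival (19 jurors):
Okafor–Quinn: Okafor 11–8.
Okafor vs Kaur: Kaur, 10–9.
Okafor vs Osei: 2+2+2 = 6 for Okafor, 13 for Osei — Osei by 13–6.
Okafor vs Mbeki: Okafor preferred on 3+2+2 = 7 ballots; Mbeki wins 12–7.
Okafor beats Quinn; loses to Kaur, Osei, Mbeki — 1 pairwise win.

1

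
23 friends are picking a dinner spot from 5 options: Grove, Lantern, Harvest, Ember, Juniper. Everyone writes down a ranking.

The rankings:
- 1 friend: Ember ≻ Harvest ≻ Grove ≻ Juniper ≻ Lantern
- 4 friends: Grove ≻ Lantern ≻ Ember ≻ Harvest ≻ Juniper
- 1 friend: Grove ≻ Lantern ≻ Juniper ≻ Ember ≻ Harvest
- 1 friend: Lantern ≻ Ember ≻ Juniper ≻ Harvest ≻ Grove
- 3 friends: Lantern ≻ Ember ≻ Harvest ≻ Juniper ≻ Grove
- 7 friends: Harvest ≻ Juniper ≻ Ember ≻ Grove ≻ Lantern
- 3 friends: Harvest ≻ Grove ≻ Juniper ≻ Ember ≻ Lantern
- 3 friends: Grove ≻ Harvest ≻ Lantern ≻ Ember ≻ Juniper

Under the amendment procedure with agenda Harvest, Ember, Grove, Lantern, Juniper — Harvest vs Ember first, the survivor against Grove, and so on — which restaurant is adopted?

Harvest

Round 1: Harvest vs Ember — 13–10, Harvest advances.
Round 2: Harvest vs Grove — 15–8, Harvest advances.
Round 3: Harvest vs Lantern — 14–9, Harvest advances.
Round 4: Harvest vs Juniper — 21–2, Harvest advances.
The agenda winner is Harvest.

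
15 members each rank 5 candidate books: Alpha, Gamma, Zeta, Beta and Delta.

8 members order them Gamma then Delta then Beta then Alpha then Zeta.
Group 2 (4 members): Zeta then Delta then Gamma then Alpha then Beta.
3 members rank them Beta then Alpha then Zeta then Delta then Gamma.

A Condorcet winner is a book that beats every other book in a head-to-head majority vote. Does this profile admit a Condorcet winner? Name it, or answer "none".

Gamma

Pairwise majorities:
Alpha vs Gamma: 3 to 12, Gamma.
Alpha vs Zeta: 11 to 4, Alpha.
Alpha vs Beta: 4 for Alpha, 11 for Beta — Beta by 11–4.
Alpha vs Delta: Alpha preferred on 3 ballots; Delta wins 12–3.
Gamma vs Zeta: Gamma preferred on 8 ballots; Gamma wins 8–7.
Gamma vs Beta: 8+4 = 12 for Gamma, 3 for Beta — Gamma by 12–3.
Gamma vs Delta: 8 for Gamma, 7 for Delta — Gamma by 8–7.
Zeta vs Beta: Zeta is ranked higher on 4 ballots, Beta on 11. Beta wins 11–4.
Zeta vs Delta: 4+3 = 7 for Zeta, 8 for Delta — Delta by 8–7.
Beta vs Delta: 3 to 12, Delta.
Gamma wins every pairwise contest, so Gamma is the Condorcet winner.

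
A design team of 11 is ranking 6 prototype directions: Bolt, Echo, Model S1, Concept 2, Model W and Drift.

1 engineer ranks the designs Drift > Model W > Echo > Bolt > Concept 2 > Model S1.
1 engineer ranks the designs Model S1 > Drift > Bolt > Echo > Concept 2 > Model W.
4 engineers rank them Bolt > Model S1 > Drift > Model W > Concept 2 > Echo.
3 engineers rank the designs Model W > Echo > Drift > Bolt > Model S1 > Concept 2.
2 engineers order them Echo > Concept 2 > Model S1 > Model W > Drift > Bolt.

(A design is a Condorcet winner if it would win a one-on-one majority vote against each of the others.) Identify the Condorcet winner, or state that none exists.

Pairwise majorities:
Bolt–Echo: Echo 6–5.
Bolt–Model S1: Bolt 8–3.
Bolt vs Concept 2: Bolt, 9–2.
Bolt–Model W: Model W 6–5.
Bolt vs Drift: Drift wins 7–4.
Echo vs Model S1: Echo, 6–5.
Echo vs Concept 2: Echo wins 7–4.
Echo–Model W: Model W 8–3.
Echo–Drift: Drift 6–5.
Model S1 vs Concept 2: Model S1, 8–3.
Model S1–Model W: Model S1 7–4.
Model S1–Drift: Model S1 7–4.
Concept 2 vs Model W: Model W, 8–3.
Concept 2 vs Drift: Drift wins 9–2.
Model W–Drift: Drift 6–5.
Every design loses at least once (Bolt loses to Echo; Echo loses to Model W; Model S1 loses to Bolt; Concept 2 loses to Bolt; Model W loses to Model S1; Drift loses to Model S1). The majority relation contains the cycle Bolt → Model S1 → Model W → Bolt, so there is no Condorcet winner.

none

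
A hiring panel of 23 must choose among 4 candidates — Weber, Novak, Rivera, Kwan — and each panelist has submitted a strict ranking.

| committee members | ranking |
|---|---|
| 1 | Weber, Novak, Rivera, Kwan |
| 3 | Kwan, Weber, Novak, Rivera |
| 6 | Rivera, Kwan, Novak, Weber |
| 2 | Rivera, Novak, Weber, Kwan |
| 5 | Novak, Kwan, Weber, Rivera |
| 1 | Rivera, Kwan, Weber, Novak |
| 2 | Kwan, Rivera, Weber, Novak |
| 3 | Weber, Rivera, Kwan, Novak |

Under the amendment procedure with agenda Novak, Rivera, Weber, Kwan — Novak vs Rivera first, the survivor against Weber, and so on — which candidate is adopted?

Round 1: Novak vs Rivera — 9–14, Rivera advances.
Round 2: Rivera vs Weber — 11–12, Weber advances.
Round 3: Weber vs Kwan — 6–17, Kwan advances.
The agenda winner is Kwan.

Kwan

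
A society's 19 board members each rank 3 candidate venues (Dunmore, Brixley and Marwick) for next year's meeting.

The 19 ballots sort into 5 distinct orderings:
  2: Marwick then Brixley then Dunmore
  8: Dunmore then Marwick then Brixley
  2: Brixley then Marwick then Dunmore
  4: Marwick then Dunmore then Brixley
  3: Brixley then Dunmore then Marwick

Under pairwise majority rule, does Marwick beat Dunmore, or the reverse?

Dunmore

Ballots ranking Marwick above Dunmore: 2 + 2 + 4 = 8.
Ballots ranking Dunmore above Marwick: 19 − 8 = 11.
Dunmore wins the head-to-head 11–8.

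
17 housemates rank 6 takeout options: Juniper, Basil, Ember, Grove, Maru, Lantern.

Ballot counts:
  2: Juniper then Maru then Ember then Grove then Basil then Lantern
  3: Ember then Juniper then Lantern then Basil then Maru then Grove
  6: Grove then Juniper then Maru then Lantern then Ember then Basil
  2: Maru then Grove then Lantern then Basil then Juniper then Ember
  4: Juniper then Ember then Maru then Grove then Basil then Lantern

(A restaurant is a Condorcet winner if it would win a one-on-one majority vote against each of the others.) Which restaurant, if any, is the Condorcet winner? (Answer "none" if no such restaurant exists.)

Pairwise majorities:
Juniper vs Basil: Juniper wins 15–2.
Juniper vs Ember: 14 to 3, Juniper.
Juniper–Grove: Juniper 9–8.
Juniper vs Maru: Juniper is ranked higher on 2+3+6+4 = 15 ballots, Maru on 2. Juniper wins 15–2.
Juniper vs Lantern: Juniper wins 15–2.
Basil–Ember: Ember 15–2.
Basil vs Grove: Basil preferred on 3 ballots; Grove wins 14–3.
Basil vs Maru: 3 to 14, Maru.
Basil vs Lantern: 2+4 = 6 for Basil, 11 for Lantern — Lantern by 11–6.
Ember vs Grove: 2+3+4 = 9 for Ember, 8 for Grove — Ember by 9–8.
Ember–Maru: Maru 10–7.
Ember vs Lantern: Ember is ranked higher on 2+3+4 = 9 ballots, Lantern on 8. Ember wins 9–8.
Grove vs Maru: Grove is ranked higher on 6 ballots, Maru on 11. Maru wins 11–6.
Grove vs Lantern: 2+6+2+4 = 14 for Grove, 3 for Lantern — Grove by 14–3.
Maru vs Lantern: 14 to 3, Maru.
Juniper beats each of Basil, Ember, Grove, Maru, Lantern — Juniper is the Condorcet winner.

Juniper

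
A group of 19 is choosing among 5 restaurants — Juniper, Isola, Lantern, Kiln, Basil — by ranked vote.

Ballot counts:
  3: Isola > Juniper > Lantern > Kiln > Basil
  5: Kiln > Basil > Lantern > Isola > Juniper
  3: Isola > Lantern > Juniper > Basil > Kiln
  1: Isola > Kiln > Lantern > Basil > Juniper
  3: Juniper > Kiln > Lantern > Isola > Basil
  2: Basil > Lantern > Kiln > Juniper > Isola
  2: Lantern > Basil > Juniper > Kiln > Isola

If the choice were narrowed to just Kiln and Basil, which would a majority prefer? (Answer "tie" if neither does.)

Kiln

Ballots ranking Kiln above Basil: 3 + 5 + 1 + 3 = 12.
Ballots ranking Basil above Kiln: 19 − 12 = 7.
Kiln wins the head-to-head 12–7.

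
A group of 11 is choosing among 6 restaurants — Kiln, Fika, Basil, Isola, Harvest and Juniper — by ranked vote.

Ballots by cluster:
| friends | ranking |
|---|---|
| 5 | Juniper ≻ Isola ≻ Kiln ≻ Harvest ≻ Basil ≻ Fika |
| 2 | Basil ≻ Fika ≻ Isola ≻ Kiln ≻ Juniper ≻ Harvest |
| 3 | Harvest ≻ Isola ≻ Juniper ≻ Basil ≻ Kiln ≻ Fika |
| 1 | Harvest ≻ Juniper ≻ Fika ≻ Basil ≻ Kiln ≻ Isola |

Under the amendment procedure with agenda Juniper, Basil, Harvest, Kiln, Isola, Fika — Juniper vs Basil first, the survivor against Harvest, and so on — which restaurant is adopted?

Round 1: Juniper vs Basil — 9–2, Juniper advances.
Round 2: Juniper vs Harvest — 7–4, Juniper advances.
Round 3: Juniper vs Kiln — 9–2, Juniper advances.
Round 4: Juniper vs Isola — 6–5, Juniper advances.
Round 5: Juniper vs Fika — 9–2, Juniper advances.
Juniper survives the agenda.

Juniper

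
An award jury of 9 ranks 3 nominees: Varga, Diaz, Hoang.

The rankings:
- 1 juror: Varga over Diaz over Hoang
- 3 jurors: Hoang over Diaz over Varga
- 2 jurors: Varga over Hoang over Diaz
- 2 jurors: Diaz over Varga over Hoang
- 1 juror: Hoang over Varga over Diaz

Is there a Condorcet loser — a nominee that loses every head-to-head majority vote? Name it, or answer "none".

none

Head-to-head results (9 jurors):
Varga vs Diaz: Diaz wins 5–4.
Varga vs Hoang: 5 to 4, Varga.
Diaz vs Hoang: 1+2 = 3 for Diaz, 6 for Hoang — Hoang by 6–3.
No nominee is winless: Varga beats Hoang; Diaz beats Varga; Hoang beats Diaz. There is no Condorcet loser.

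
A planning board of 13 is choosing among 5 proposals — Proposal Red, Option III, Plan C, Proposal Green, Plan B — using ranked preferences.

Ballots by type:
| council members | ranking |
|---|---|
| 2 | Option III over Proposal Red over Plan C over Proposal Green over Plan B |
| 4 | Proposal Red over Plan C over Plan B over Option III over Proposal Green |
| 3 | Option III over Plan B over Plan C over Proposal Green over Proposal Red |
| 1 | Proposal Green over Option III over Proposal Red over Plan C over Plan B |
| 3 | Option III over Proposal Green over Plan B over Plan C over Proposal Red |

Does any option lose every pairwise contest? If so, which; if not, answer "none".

Head-to-head results (13 council members):
Proposal Red vs Option III: Option III, 9–4.
Proposal Red vs Plan C: 2+4+1 = 7 for Proposal Red, 6 for Plan C — Proposal Red by 7–6.
Proposal Red vs Proposal Green: Proposal Red preferred on 2+4 = 6 ballots; Proposal Green wins 7–6.
Proposal Red–Plan B: Proposal Red 7–6.
Option III vs Plan C: Option III is ranked higher on 2+3+1+3 = 9 ballots, Plan C on 4. Option III wins 9–4.
Option III vs Proposal Green: Option III preferred on 2+4+3+3 = 12 ballots; Option III wins 12–1.
Option III vs Plan B: Option III wins 9–4.
Plan C–Proposal Green: Plan C 9–4.
Plan C vs Plan B: 7 to 6, Plan C.
Proposal Green vs Plan B: Plan B, 7–6.
Every option wins at least one matchup (Proposal Red beats Plan C; Option III beats Proposal Red; Plan C beats Proposal Green; Proposal Green beats Proposal Red; Plan B beats Proposal Green), so there is no Condorcet loser.

none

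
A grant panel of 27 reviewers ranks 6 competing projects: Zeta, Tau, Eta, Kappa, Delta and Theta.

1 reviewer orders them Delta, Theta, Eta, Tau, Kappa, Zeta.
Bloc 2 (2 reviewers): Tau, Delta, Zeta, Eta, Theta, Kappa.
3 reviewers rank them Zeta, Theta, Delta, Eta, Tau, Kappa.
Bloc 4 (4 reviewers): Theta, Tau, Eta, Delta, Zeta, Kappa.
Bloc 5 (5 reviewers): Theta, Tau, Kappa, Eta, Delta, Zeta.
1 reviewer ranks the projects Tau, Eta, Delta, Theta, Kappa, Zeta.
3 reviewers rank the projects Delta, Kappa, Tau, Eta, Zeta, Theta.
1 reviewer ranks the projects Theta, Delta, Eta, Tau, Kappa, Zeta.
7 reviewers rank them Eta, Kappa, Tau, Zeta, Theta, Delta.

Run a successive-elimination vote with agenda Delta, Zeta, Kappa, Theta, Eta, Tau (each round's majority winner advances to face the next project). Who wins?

Theta

Round 1: Delta vs Zeta — 17–10, Delta advances.
Round 2: Delta vs Kappa — 15–12, Delta advances.
Round 3: Delta vs Theta — 7–20, Theta advances.
Round 4: Theta vs Eta — 14–13, Theta advances.
Round 5: Theta vs Tau — 14–13, Theta advances.
The agenda winner is Theta.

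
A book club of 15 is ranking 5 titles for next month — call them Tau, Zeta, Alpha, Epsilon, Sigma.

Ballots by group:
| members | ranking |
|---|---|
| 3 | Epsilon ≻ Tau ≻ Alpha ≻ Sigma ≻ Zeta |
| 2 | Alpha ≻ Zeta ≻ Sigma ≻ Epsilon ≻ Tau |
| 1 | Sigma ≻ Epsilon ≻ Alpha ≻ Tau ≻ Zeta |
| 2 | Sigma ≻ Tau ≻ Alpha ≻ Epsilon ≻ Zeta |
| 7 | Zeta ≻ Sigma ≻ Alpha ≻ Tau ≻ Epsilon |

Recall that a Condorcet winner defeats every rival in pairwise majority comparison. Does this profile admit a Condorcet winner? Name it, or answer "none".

none

Pairwise majorities:
Tau vs Zeta: Zeta, 9–6.
Tau vs Alpha: Tau is ranked higher on 3+2 = 5 ballots, Alpha on 10. Alpha wins 10–5.
Tau vs Epsilon: Tau preferred on 2+7 = 9 ballots; Tau wins 9–6.
Tau vs Sigma: 3 for Tau, 12 for Sigma — Sigma by 12–3.
Zeta vs Alpha: Alpha wins 8–7.
Zeta vs Epsilon: Zeta, 9–6.
Zeta vs Sigma: 9 to 6, Zeta.
Alpha vs Epsilon: Alpha, 11–4.
Alpha vs Sigma: 5 to 10, Sigma.
Epsilon vs Sigma: Sigma wins 12–3.
Every book loses at least once (Tau loses to Zeta; Zeta loses to Alpha; Alpha loses to Sigma; Epsilon loses to Tau; Sigma loses to Zeta). The majority relation contains the cycle Zeta → Sigma → Alpha → Zeta, so there is no Condorcet winner.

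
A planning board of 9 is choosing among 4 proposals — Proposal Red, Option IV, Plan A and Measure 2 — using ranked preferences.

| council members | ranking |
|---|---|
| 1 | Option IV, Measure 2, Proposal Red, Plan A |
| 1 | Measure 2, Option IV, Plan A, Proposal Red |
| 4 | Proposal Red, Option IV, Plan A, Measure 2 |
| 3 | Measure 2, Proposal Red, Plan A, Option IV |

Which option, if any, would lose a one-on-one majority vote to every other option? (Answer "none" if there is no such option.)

Plan A

Head-to-head results (9 council members):
Proposal Red vs Option IV: Proposal Red is ranked higher on 4+3 = 7 ballots, Option IV on 2. Proposal Red wins 7–2.
Proposal Red vs Plan A: 8 to 1, Proposal Red.
Proposal Red vs Measure 2: 4 for Proposal Red, 5 for Measure 2 — Measure 2 by 5–4.
Option IV vs Plan A: Option IV preferred on 1+1+4 = 6 ballots; Option IV wins 6–3.
Option IV vs Measure 2: 1+4 = 5 for Option IV, 4 for Measure 2 — Option IV by 5–4.
Plan A vs Measure 2: 4 for Plan A, 5 for Measure 2 — Measure 2 by 5–4.
Plan A loses to every other option — it is the Condorcet loser.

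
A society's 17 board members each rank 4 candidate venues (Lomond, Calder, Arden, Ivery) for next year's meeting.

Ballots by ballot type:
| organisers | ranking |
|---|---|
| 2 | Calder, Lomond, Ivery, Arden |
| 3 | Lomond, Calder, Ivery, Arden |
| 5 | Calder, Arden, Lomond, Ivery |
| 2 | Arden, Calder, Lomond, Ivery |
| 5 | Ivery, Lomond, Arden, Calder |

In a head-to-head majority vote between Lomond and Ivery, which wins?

Ballots ranking Lomond above Ivery: 2 + 3 + 5 + 2 = 12.
Ballots ranking Ivery above Lomond: 17 − 12 = 5.
Lomond wins the head-to-head 12–5.

Lomond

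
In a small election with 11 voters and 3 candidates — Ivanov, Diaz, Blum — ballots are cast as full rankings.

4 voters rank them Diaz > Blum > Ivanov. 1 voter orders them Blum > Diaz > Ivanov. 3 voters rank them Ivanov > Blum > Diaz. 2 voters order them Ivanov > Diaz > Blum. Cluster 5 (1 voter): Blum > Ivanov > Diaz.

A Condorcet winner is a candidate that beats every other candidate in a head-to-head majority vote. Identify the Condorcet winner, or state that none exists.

Head-to-head results (11 voters):
Ivanov vs Diaz: 6 to 5, Ivanov.
Ivanov vs Blum: 5 to 6, Blum.
Diaz vs Blum: 6 to 5, Diaz.
Each candidate drops at least one matchup (Ivanov loses to Blum; Diaz loses to Ivanov; Blum loses to Diaz); the cycle Ivanov > Diaz > Blum > Ivanov rules out a Condorcet winner.

none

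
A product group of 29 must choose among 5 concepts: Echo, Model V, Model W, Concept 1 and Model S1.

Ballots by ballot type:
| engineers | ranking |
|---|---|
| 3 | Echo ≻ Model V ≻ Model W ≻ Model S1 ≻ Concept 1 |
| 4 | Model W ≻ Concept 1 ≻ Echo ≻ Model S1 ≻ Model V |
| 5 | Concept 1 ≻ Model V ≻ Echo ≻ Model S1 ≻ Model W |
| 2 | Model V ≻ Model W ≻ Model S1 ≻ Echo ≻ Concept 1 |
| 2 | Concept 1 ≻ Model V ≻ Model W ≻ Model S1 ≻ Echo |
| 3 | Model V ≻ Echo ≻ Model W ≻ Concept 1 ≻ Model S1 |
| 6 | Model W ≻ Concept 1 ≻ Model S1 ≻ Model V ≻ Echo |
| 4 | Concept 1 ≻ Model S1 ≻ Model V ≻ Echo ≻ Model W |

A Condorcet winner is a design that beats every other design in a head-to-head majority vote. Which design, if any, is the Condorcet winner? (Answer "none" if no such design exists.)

Head-to-head results (29 engineers):
Echo vs Model V: 3+4 = 7 for Echo, 22 for Model V — Model V by 22–7.
Echo vs Model W: Echo is ranked higher on 3+5+3+4 = 15 ballots, Model W on 14. Echo wins 15–14.
Echo vs Concept 1: 8 to 21, Concept 1.
Echo vs Model S1: Echo is ranked higher on 3+4+5+3 = 15 ballots, Model S1 on 14. Echo wins 15–14.
Model V vs Model W: Model V preferred on 3+5+2+2+3+4 = 19 ballots; Model V wins 19–10.
Model V vs Concept 1: 3+2+3 = 8 for Model V, 21 for Concept 1 — Concept 1 by 21–8.
Model V vs Model S1: Model V preferred on 3+5+2+2+3 = 15 ballots; Model V wins 15–14.
Model W vs Concept 1: Model W is ranked higher on 3+4+2+3+6 = 18 ballots, Concept 1 on 11. Model W wins 18–11.
Model W vs Model S1: Model W is ranked higher on 3+4+2+2+3+6 = 20 ballots, Model S1 on 9. Model W wins 20–9.
Concept 1 vs Model S1: 24 to 5, Concept 1.
Every design loses at least once (Echo loses to Model V; Model V loses to Concept 1; Model W loses to Echo; Concept 1 loses to Model W; Model S1 loses to Echo). The majority relation contains the cycle Echo > Model W > Concept 1 > Echo, so there is no Condorcet winner.

none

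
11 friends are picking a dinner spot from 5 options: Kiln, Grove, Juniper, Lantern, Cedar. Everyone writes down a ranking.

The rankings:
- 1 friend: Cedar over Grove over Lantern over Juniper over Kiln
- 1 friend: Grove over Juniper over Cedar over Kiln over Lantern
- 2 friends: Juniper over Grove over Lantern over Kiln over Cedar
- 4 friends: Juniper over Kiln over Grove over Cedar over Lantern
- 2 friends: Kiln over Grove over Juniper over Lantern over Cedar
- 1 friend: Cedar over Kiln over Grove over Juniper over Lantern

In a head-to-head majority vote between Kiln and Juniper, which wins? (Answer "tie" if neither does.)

Juniper

Ballots ranking Kiln above Juniper: 2 + 1 = 3.
Ballots ranking Juniper above Kiln: 11 − 3 = 8.
Juniper wins the head-to-head 8–3.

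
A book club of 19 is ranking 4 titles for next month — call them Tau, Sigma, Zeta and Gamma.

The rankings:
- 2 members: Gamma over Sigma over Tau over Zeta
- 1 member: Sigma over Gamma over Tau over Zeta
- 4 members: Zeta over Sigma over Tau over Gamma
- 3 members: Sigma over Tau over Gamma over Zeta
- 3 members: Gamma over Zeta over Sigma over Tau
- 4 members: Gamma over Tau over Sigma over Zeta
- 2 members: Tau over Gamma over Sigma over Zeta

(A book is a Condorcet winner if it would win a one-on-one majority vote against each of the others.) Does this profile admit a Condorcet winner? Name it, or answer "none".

Pairwise majorities:
Tau vs Sigma: 4+2 = 6 for Tau, 13 for Sigma — Sigma by 13–6.
Tau vs Zeta: Tau preferred on 2+1+3+4+2 = 12 ballots; Tau wins 12–7.
Tau vs Gamma: Tau preferred on 4+3+2 = 9 ballots; Gamma wins 10–9.
Sigma vs Zeta: Sigma preferred on 2+1+3+4+2 = 12 ballots; Sigma wins 12–7.
Sigma vs Gamma: 1+4+3 = 8 for Sigma, 11 for Gamma — Gamma by 11–8.
Zeta vs Gamma: Zeta preferred on 4 ballots; Gamma wins 15–4.
Gamma beats each of Tau, Sigma, Zeta — Gamma is the Condorcet winner.

Gamma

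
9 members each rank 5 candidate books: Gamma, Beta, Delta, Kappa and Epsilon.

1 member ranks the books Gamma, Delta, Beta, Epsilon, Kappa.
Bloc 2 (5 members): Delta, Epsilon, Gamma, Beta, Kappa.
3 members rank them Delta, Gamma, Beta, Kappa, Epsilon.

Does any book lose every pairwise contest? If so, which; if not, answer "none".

Kappa

Head-to-head results (9 members):
Gamma vs Beta: 1+5+3 = 9 for Gamma, 0 for Beta — Gamma by 9–0.
Gamma–Delta: Delta 8–1.
Gamma vs Kappa: 1+5+3 = 9 for Gamma, 0 for Kappa — Gamma by 9–0.
Gamma vs Epsilon: 1+3 = 4 for Gamma, 5 for Epsilon — Epsilon by 5–4.
Beta vs Delta: Delta, 9–0.
Beta vs Kappa: Beta preferred on 1+5+3 = 9 ballots; Beta wins 9–0.
Beta vs Epsilon: Beta preferred on 1+3 = 4 ballots; Epsilon wins 5–4.
Delta vs Kappa: Delta wins 9–0.
Delta vs Epsilon: Delta, 9–0.
Kappa vs Epsilon: Epsilon, 6–3.
Kappa is beaten in every head-to-head and is the Condorcet loser.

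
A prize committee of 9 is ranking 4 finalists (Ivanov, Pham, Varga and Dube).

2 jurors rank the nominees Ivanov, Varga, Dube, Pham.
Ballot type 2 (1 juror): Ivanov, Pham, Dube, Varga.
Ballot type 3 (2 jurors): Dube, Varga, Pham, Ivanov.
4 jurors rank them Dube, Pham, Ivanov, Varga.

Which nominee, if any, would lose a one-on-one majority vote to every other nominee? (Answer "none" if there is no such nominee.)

Head-to-head results (9 jurors):
Ivanov vs Pham: 3 to 6, Pham.
Ivanov vs Varga: 7 to 2, Ivanov.
Ivanov vs Dube: Dube wins 6–3.
Pham vs Varga: 1+4 = 5 for Pham, 4 for Varga — Pham by 5–4.
Pham vs Dube: 1 for Pham, 8 for Dube — Dube by 8–1.
Varga vs Dube: 2 to 7, Dube.
Varga is beaten in every head-to-head and is the Condorcet loser.

Varga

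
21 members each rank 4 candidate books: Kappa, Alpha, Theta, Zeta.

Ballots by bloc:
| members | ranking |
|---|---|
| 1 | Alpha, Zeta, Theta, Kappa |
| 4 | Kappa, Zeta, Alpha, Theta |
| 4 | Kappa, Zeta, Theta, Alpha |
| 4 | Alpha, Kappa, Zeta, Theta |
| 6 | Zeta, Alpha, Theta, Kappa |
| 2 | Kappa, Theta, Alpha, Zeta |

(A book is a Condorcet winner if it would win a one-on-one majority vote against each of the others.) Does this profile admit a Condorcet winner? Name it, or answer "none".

Pairwise majorities:
Kappa–Alpha: Alpha 11–10.
Kappa vs Theta: Kappa is ranked higher on 4+4+4+2 = 14 ballots, Theta on 7. Kappa wins 14–7.
Kappa vs Zeta: Kappa preferred on 4+4+4+2 = 14 ballots; Kappa wins 14–7.
Alpha vs Theta: Alpha, 15–6.
Alpha vs Zeta: Alpha preferred on 1+4+2 = 7 ballots; Zeta wins 14–7.
Theta vs Zeta: 2 for Theta, 19 for Zeta — Zeta by 19–2.
Every book loses at least once (Kappa loses to Alpha; Alpha loses to Zeta; Theta loses to Kappa; Zeta loses to Kappa). The majority relation contains the cycle Kappa > Zeta > Alpha > Kappa, so there is no Condorcet winner.

none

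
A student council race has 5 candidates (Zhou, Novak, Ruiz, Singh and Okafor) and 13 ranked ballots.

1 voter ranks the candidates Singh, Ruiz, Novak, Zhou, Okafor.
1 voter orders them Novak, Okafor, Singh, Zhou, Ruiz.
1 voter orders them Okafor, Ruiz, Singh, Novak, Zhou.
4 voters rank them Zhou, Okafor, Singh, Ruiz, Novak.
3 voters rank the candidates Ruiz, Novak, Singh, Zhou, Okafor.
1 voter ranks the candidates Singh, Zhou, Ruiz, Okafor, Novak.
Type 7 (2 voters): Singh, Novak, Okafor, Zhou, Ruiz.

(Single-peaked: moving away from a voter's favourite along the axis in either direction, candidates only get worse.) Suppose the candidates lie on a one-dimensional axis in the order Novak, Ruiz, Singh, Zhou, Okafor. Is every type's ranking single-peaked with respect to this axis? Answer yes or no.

no

Axis positions: Novak=1, Ruiz=2, Singh=3, Zhou=4, Okafor=5.
Type 1 (peak Singh at position 3): ranking walks positions 3-2-1-4-5, expanding outward from the peak — single-peaked.
Type 2: ranking walks positions 1-5-3-4-2; Okafor is ranked above Ruiz even though Ruiz lies between Okafor and the peak Novak on the axis — preferences dip and rise again. Not single-peaked.
Type 3: ranking walks positions 5-2-3-1-4; Ruiz is ranked above Zhou even though Zhou lies between Ruiz and the peak Okafor on the axis — preferences dip and rise again. Not single-peaked.
Type 4 (peak Zhou at position 4): ranking walks positions 4-5-3-2-1, expanding outward from the peak — single-peaked.
Type 5 (peak Ruiz at position 2): ranking walks positions 2-1-3-4-5, expanding outward from the peak — single-peaked.
Type 6 (peak Singh at position 3): ranking walks positions 3-4-2-5-1, expanding outward from the peak — single-peaked.
Type 7: ranking walks positions 3-1-5-4-2; Novak is ranked above Ruiz even though Ruiz lies between Novak and the peak Singh on the axis — preferences dip and rise again. Not single-peaked.
Type 2 violates single-peakedness, so the profile is not single-peaked on this axis.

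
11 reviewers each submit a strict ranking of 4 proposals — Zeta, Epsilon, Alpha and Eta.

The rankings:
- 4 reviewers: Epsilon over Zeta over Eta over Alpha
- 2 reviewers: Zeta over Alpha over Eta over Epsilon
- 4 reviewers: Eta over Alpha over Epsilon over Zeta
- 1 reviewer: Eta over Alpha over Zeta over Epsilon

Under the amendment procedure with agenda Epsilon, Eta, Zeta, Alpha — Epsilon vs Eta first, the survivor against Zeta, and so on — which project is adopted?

Zeta

Round 1: Epsilon vs Eta — 4–7, Eta advances.
Round 2: Eta vs Zeta — 5–6, Zeta advances.
Round 3: Zeta vs Alpha — 6–5, Zeta advances.
Zeta survives the agenda.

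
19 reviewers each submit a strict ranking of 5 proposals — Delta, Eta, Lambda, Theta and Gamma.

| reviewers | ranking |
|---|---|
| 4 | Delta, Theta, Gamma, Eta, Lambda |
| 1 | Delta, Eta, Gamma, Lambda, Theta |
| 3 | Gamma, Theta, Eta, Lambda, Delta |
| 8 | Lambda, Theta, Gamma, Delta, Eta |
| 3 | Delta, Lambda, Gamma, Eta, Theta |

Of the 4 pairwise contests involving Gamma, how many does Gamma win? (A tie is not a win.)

Gamma against each rival (19 reviewers):
Gamma vs Delta: 3+8 = 11 for Gamma, 8 for Delta — Gamma by 11–8.
Gamma vs Eta: Gamma preferred on 4+3+8+3 = 18 ballots; Gamma wins 18–1.
Gamma vs Lambda: Lambda, 11–8.
Gamma–Theta: Theta 12–7.
Gamma beats Delta, Eta; loses to Lambda, Theta — 2 pairwise wins.

2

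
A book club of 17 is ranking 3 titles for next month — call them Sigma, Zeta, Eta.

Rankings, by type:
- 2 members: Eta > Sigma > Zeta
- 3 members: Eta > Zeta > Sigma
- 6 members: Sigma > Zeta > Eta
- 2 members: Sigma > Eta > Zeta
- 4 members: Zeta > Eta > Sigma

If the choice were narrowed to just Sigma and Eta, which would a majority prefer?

Eta

Ballots ranking Sigma above Eta: 6 + 2 = 8.
Ballots ranking Eta above Sigma: 17 − 8 = 9.
Eta wins the head-to-head 9–8.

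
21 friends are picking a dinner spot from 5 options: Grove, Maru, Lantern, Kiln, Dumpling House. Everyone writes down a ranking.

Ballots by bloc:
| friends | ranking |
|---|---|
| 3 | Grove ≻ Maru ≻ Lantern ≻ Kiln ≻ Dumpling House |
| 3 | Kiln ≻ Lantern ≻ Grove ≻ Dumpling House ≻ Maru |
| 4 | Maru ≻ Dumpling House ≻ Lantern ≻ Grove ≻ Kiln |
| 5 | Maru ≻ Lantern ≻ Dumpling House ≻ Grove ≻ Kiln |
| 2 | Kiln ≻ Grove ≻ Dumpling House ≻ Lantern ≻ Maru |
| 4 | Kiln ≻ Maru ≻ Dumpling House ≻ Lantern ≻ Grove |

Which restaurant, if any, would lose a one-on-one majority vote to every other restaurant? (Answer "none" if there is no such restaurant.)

none

Head-to-head results (21 friends):
Grove vs Maru: Grove is ranked higher on 3+3+2 = 8 ballots, Maru on 13. Maru wins 13–8.
Grove vs Lantern: Lantern, 16–5.
Grove vs Kiln: 12 to 9, Grove.
Grove vs Dumpling House: Dumpling House, 13–8.
Maru vs Lantern: 16 to 5, Maru.
Maru vs Kiln: Maru preferred on 3+4+5 = 12 ballots; Maru wins 12–9.
Maru vs Dumpling House: Maru is ranked higher on 3+4+5+4 = 16 ballots, Dumpling House on 5. Maru wins 16–5.
Lantern vs Kiln: Lantern is ranked higher on 3+4+5 = 12 ballots, Kiln on 9. Lantern wins 12–9.
Lantern vs Dumpling House: Lantern preferred on 3+3+5 = 11 ballots; Lantern wins 11–10.
Kiln vs Dumpling House: Kiln wins 12–9.
Every restaurant wins at least one matchup (Grove beats Kiln; Maru beats Grove; Lantern beats Grove; Kiln beats Dumpling House; Dumpling House beats Grove), so there is no Condorcet loser.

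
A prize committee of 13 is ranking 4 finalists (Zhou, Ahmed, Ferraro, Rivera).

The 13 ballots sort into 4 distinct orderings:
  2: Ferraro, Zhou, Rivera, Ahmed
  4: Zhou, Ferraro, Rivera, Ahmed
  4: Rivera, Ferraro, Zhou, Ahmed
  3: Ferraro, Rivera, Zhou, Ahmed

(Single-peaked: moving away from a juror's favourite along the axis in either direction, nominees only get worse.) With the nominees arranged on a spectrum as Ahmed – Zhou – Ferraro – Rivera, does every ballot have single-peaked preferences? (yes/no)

yes

Axis positions: Ahmed=1, Zhou=2, Ferraro=3, Rivera=4.
Bloc 1 (peak Ferraro at position 3): ranking walks positions 3-2-4-1, expanding outward from the peak — single-peaked.
Bloc 2 (peak Zhou at position 2): ranking walks positions 2-3-4-1, expanding outward from the peak — single-peaked.
Bloc 3 (peak Rivera at position 4): ranking walks positions 4-3-2-1, expanding outward from the peak — single-peaked.
Bloc 4 (peak Ferraro at position 3): ranking walks positions 3-4-2-1, expanding outward from the peak — single-peaked.
Every ranking is single-peaked on this axis.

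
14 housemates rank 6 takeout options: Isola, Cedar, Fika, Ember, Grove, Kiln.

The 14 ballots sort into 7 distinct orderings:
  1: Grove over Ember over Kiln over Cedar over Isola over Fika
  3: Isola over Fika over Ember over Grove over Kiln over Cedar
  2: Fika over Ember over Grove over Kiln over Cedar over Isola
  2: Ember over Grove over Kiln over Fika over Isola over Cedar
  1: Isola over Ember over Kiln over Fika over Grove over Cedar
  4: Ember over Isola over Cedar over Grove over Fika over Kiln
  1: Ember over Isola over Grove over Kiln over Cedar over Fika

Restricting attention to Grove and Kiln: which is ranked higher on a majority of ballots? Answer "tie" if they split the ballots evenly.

Grove

Ballots ranking Grove above Kiln: 1 + 3 + 2 + 2 + 4 + 1 = 13.
Ballots ranking Kiln above Grove: 14 − 13 = 1.
Grove wins the head-to-head 13–1.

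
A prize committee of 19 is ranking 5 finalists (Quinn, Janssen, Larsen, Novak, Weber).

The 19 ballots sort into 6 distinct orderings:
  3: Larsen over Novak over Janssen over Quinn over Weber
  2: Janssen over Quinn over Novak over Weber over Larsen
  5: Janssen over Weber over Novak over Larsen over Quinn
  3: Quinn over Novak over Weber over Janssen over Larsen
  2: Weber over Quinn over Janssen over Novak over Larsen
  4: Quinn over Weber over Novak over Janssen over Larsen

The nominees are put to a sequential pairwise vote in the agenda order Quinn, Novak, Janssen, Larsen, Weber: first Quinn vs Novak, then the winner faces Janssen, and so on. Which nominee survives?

Round 1: Quinn vs Novak — 11–8, Quinn advances.
Round 2: Quinn vs Janssen — 9–10, Janssen advances.
Round 3: Janssen vs Larsen — 16–3, Janssen advances.
Round 4: Janssen vs Weber — 10–9, Janssen advances.
The agenda winner is Janssen.

Janssen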